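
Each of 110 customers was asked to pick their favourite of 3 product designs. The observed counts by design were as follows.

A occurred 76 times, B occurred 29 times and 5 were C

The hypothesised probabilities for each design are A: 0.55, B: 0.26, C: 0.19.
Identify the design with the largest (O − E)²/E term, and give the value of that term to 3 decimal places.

C, 12.096

Expected counts E_i = n·p_i: 110×0.55 = 60.5, 110×0.26 = 28.6, 110×0.19 = 20.9.
χ² = (76−60.5)²/60.5 + (29−28.6)²/28.6 + (5−20.9)²/20.9
   = 3.9711 + 0.0056 + 12.0962
The largest term is for C: 12.096.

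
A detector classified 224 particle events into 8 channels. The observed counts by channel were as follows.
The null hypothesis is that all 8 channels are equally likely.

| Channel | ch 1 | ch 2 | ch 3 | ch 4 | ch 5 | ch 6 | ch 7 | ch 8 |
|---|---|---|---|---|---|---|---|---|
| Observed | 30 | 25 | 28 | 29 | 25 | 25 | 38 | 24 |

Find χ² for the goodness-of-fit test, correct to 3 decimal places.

Under H₀ each category has probability 1/8, so each expected count is 224/8 = 28.
ch 1: (30 − 28)²/28 = 4/28 = 0.1429
ch 2: (25 − 28)²/28 = 9/28 = 0.3214
ch 3: (28 − 28)²/28 = 0/28 = 0.0000
ch 4: (29 − 28)²/28 = 1/28 = 0.0357
ch 5: (25 − 28)²/28 = 9/28 = 0.3214
ch 6: (25 − 28)²/28 = 9/28 = 0.3214
ch 7: (38 − 28)²/28 = 100/28 = 3.5714
ch 8: (24 − 28)²/28 = 16/28 = 0.5714
Sum = 5.286

5.286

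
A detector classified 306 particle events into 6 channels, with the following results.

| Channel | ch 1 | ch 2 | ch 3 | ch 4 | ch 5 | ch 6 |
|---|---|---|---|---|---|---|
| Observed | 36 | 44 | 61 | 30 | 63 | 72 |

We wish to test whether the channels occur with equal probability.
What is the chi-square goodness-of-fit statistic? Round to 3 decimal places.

27.451

Expected count for each of the 6 categories: 306/6 = 51.
cat         O        E   (O−E)²/E
ch 1       36       51     4.4118
ch 2       44       51     0.9608
ch 3       61       51     1.9608
ch 4       30       51     8.6471
ch 5       63       51     2.8235
ch 6       72       51     8.6471
Sum = 27.451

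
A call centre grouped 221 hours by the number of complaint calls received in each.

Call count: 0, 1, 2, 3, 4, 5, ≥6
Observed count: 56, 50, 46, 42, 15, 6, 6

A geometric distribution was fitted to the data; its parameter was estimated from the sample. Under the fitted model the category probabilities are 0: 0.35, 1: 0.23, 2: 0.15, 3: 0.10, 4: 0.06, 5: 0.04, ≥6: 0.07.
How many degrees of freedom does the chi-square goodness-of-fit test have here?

5

There are k = 7 categories and 1 parameter estimated from the data, so df = 7 − 1 − 1 = 5.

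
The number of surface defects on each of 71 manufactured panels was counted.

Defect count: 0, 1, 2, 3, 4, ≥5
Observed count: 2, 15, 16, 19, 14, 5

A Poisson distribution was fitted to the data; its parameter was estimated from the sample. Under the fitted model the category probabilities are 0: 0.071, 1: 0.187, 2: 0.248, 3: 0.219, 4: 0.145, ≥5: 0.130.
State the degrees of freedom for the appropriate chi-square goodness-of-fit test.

4

There are k = 6 categories and 1 parameter estimated from the data, so df = 6 − 1 − 1 = 4.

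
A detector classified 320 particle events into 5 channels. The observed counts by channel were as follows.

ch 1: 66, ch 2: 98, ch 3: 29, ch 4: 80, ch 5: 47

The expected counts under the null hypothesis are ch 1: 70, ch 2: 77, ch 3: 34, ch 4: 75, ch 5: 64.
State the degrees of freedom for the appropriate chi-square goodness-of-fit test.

4

There are k = 5 categories and no parameters were estimated from the data, so df = 5 − 1 = 4.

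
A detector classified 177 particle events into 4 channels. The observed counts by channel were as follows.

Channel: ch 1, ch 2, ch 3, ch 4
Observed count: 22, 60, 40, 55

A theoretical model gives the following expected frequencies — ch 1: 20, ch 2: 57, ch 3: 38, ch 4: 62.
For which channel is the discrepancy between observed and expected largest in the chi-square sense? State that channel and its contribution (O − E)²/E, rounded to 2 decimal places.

ch 4, 0.79

ch 1: (22 − 20)²/20 = 4/20 = 0.200
ch 2: (60 − 57)²/57 = 9/57 = 0.158
ch 3: (40 − 38)²/38 = 4/38 = 0.105
ch 4: (55 − 62)²/62 = 49/62 = 0.790
The largest term is for ch 4: 0.79.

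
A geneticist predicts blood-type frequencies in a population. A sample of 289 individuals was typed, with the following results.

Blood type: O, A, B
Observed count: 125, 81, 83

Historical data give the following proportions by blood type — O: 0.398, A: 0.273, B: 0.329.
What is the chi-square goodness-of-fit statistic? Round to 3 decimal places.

2.457

Expected counts E_i = n·p_i: 289×0.398 = 115.022, 289×0.273 = 78.897, 289×0.329 = 95.081.
χ² = (125−115.022)²/115.022 + (81−78.897)²/78.897 + (83−95.081)²/95.081
   = 0.8656 + 0.0561 + 1.5350
Sum = 2.457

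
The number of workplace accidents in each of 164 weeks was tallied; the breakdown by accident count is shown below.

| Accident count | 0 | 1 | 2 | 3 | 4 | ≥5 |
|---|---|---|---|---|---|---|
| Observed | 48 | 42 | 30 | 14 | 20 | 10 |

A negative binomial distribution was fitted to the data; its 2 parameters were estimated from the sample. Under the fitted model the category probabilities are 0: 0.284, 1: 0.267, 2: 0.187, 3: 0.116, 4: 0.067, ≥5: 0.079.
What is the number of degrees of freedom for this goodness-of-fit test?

There are k = 6 categories and 2 parameters estimated from the data, so df = 6 − 1 − 2 = 3.

3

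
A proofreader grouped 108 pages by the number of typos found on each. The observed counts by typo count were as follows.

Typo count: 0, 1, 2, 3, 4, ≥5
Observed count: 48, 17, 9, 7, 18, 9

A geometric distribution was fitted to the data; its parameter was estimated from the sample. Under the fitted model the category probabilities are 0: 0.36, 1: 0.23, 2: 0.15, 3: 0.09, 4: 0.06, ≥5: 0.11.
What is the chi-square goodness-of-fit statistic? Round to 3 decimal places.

29.753

Expected counts E_i = n·p_i: 108×0.36 = 38.88, 108×0.23 = 24.84, 108×0.15 = 16.2, 108×0.09 = 9.72, 108×0.06 = 6.48, 108×0.11 = 11.88.
χ² = (48−38.88)²/38.88 + (17−24.84)²/24.84 + (9−16.2)²/16.2 + (7−9.72)²/9.72 + (18−6.48)²/6.48 + (9−11.88)²/11.88
   = 2.1393 + 2.4745 + 3.2000 + 0.7612 + 20.4800 + 0.6982
Sum = 29.753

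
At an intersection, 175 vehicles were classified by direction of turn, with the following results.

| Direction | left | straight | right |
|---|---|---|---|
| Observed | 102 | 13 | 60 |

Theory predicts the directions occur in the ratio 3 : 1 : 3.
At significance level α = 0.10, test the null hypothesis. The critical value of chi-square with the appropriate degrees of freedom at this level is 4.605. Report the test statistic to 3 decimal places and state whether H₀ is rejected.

Ratio total = 7. Expected counts: 175×3/7 = 75, 175×1/7 = 25, 175×3/7 = 75.
χ² = (102−75)²/75 + (13−25)²/25 + (60−75)²/75
   = 9.7200 + 5.7600 + 3.0000
Sum = 18.480
df = 2. Since 18.480 > 4.605, we reject H₀.

18.480; reject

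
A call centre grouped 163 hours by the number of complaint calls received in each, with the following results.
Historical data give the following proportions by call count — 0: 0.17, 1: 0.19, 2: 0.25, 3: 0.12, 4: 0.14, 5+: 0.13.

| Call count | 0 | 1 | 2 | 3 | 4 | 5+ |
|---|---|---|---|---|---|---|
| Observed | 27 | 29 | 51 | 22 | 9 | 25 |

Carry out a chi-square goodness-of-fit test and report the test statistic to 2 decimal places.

12.08

Expected counts E_i = n·p_i: 163×0.17 = 27.71, 163×0.19 = 30.97, 163×0.25 = 40.75, 163×0.12 = 19.56, 163×0.14 = 22.82, 163×0.13 = 21.19.
cat         O        E   (O−E)²/E
0          27    27.71      0.018
1          29    30.97      0.125
2          51    40.75      2.578
3          22    19.56      0.304
4           9    22.82      8.370
5+         25    21.19      0.685
Sum = 12.08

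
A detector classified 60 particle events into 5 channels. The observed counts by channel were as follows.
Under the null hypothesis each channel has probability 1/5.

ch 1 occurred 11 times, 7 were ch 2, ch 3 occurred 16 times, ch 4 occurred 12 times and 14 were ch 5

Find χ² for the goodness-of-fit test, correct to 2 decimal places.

3.83

Expected count for each of the 5 categories: 60/5 = 12.
ch 1: (11 − 12)²/12 = 1/12 = 0.083
ch 2: (7 − 12)²/12 = 25/12 = 2.083
ch 3: (16 − 12)²/12 = 16/12 = 1.333
ch 4: (12 − 12)²/12 = 0/12 = 0.000
ch 5: (14 − 12)²/12 = 4/12 = 0.333
Sum = 3.83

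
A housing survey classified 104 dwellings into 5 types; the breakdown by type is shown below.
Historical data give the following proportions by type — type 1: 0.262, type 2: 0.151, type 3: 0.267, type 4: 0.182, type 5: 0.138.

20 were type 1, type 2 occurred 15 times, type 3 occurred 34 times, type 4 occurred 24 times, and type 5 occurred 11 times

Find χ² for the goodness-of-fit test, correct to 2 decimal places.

Expected counts E_i = n·p_i: 104×0.262 = 27.248, 104×0.151 = 15.704, 104×0.267 = 27.768, 104×0.182 = 18.928, 104×0.138 = 14.352.
cat         O        E   (O−E)²/E
type 1     20   27.248      1.928
type 2     15   15.704      0.032
type 3     34   27.768      1.399
type 4     24   18.928      1.359
type 5     11   14.352      0.783
Sum = 5.50

5.50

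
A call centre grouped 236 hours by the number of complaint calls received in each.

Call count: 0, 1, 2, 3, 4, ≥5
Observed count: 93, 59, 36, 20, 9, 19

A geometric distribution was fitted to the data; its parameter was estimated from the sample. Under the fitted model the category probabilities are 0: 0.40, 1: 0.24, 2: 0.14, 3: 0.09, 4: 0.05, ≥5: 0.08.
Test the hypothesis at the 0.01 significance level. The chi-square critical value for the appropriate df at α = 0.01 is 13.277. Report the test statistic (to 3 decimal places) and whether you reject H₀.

Expected counts E_i = n·p_i: 236×0.40 = 94.4, 236×0.24 = 56.64, 236×0.14 = 33.04, 236×0.09 = 21.24, 236×0.05 = 11.8, 236×0.08 = 18.88.
0: (93 − 94.4)²/94.4 = 1.96/94.4 = 0.0208
1: (59 − 56.64)²/56.64 = 5.5696/56.64 = 0.0983
2: (36 − 33.04)²/33.04 = 8.7616/33.04 = 0.2652
3: (20 − 21.24)²/21.24 = 1.5376/21.24 = 0.0724
4: (9 − 11.8)²/11.8 = 7.84/11.8 = 0.6644
≥5: (19 − 18.88)²/18.88 = 0.0144/18.88 = 0.0008
Sum = 1.122
df = 4. Since 1.122 < 13.277, we do not reject H₀.

1.122; do not reject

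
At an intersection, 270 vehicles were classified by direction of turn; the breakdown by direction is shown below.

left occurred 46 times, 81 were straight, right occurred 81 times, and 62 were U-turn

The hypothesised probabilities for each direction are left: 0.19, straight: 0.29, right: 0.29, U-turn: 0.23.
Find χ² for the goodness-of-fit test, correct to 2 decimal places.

0.73

Expected counts E_i = n·p_i: 270×0.19 = 51.3, 270×0.29 = 78.3, 270×0.29 = 78.3, 270×0.23 = 62.1.
cat           O        E   (O−E)²/E
left         46     51.3      0.548
straight     81     78.3      0.093
right        81     78.3      0.093
U-turn       62     62.1      0.000
Sum = 0.73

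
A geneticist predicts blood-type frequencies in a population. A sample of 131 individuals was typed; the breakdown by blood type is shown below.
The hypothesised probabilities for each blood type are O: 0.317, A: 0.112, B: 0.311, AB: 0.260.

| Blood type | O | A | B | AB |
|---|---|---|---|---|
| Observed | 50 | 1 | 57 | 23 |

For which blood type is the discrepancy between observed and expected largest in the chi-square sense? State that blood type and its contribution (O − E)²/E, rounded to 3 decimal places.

A, 12.740

Expected counts E_i = n·p_i: 131×0.317 = 41.527, 131×0.112 = 14.672, 131×0.311 = 40.741, 131×0.260 = 34.06.
O: (50 − 41.527)²/41.527 = 71.791729/41.527 = 1.7288
A: (1 − 14.672)²/14.672 = 186.923584/14.672 = 12.7402
B: (57 − 40.741)²/40.741 = 264.355081/40.741 = 6.4887
AB: (23 − 34.06)²/34.06 = 122.3236/34.06 = 3.5914
The largest term is for A: 12.740.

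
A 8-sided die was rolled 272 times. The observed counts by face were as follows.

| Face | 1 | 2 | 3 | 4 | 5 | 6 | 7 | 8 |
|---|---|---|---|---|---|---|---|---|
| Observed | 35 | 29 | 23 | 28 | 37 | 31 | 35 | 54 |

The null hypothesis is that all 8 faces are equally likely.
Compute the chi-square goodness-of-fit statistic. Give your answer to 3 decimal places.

17.706

Under H₀ each category has probability 1/8, so each expected count is 272/8 = 34.
χ² = (35−34)²/34 + (29−34)²/34 + (23−34)²/34 + (28−34)²/34 + (37−34)²/34 + (31−34)²/34 + (35−34)²/34 + (54−34)²/34
   = 0.0294 + 0.7353 + 3.5588 + 1.0588 + 0.2647 + 0.2647 + 0.0294 + 11.7647
Sum = 17.706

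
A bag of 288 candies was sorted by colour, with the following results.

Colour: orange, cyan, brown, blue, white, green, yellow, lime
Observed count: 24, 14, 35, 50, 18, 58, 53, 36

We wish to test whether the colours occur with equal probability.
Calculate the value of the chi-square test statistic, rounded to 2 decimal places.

53.39

Expected count for each of the 8 categories: 288/8 = 36.
cat         O        E   (O−E)²/E
orange     24       36      4.000
cyan       14       36     13.444
brown      35       36      0.028
blue       50       36      5.444
white      18       36      9.000
green      58       36     13.444
yellow     53       36      8.028
lime       36       36      0.000
Sum = 53.39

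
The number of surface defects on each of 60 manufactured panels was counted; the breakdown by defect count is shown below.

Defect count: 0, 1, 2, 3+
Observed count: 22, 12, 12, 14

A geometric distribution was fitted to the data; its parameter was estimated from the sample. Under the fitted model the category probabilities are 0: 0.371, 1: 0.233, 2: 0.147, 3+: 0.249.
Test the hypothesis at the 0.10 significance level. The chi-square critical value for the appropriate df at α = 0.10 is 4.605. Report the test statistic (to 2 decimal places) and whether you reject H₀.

Expected counts E_i = n·p_i: 60×0.371 = 22.26, 60×0.233 = 13.98, 60×0.147 = 8.82, 60×0.249 = 14.94.
χ² = (22−22.26)²/22.26 + (12−13.98)²/13.98 + (12−8.82)²/8.82 + (14−14.94)²/14.94
   = 0.003 + 0.280 + 1.147 + 0.059
Sum = 1.49
df = 2. Since 1.49 < 4.605, we do not reject H₀.

1.49; do not reject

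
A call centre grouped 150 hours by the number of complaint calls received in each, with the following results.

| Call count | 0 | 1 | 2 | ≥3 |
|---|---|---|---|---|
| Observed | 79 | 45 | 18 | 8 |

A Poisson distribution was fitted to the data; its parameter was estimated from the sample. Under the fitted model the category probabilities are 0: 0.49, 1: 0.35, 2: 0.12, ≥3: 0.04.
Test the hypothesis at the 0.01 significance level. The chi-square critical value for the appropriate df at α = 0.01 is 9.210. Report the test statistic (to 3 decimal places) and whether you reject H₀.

Expected counts E_i = n·p_i: 150×0.49 = 73.5, 150×0.35 = 52.5, 150×0.12 = 18, 150×0.04 = 6.
0: (79 − 73.5)²/73.5 = 30.25/73.5 = 0.4116
1: (45 − 52.5)²/52.5 = 56.25/52.5 = 1.0714
2: (18 − 18)²/18 = 0/18 = 0.0000
≥3: (8 − 6)²/6 = 4/6 = 0.6667
Sum = 2.150
df = 2. Since 2.150 < 9.210, we do not reject H₀.

2.150; do not reject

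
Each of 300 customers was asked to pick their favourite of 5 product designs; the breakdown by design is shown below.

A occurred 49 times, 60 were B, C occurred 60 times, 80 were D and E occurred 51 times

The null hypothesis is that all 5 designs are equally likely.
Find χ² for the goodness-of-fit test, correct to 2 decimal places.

10.03

Expected count for each of the 5 categories: 300/5 = 60.
A: (49 − 60)²/60 = 121/60 = 2.017
B: (60 − 60)²/60 = 0/60 = 0.000
C: (60 − 60)²/60 = 0/60 = 0.000
D: (80 − 60)²/60 = 400/60 = 6.667
E: (51 − 60)²/60 = 81/60 = 1.350
Sum = 10.03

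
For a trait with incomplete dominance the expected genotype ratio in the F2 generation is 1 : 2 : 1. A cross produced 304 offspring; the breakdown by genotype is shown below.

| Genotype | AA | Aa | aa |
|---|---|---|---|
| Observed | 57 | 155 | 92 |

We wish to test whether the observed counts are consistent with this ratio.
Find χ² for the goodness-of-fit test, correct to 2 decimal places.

Ratio total = 4. Expected counts: 304×1/4 = 76, 304×2/4 = 152, 304×1/4 = 76.
χ² = (57−76)²/76 + (155−152)²/152 + (92−76)²/76
   = 4.750 + 0.059 + 3.368
Sum = 8.18

8.18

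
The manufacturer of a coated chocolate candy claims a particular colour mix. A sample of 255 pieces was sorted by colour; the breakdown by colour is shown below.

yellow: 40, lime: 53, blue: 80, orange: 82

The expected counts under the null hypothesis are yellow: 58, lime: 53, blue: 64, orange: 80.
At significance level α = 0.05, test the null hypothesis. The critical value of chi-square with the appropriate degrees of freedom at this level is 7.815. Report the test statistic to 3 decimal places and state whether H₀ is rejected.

yellow: (40 − 58)²/58 = 324/58 = 5.5862
lime: (53 − 53)²/53 = 0/53 = 0.0000
blue: (80 − 64)²/64 = 256/64 = 4.0000
orange: (82 − 80)²/80 = 4/80 = 0.0500
Sum = 9.636
df = 3. Since 9.636 > 7.815, we reject H₀.

9.636; reject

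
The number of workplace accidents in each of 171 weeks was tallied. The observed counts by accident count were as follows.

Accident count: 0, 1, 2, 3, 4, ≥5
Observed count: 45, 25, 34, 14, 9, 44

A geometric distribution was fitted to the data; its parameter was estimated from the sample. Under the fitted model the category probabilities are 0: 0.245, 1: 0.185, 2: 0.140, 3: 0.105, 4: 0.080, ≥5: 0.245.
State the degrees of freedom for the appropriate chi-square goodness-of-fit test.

There are k = 6 categories and 1 parameter estimated from the data, so df = 6 − 1 − 1 = 4.

4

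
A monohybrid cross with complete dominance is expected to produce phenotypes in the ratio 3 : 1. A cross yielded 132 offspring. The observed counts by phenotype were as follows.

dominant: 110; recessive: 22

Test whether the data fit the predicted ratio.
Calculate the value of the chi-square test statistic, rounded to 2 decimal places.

4.89

Ratio total = 4. Expected counts: 132×3/4 = 99, 132×1/4 = 33.
dominant: (110 − 99)²/99 = 121/99 = 1.222
recessive: (22 − 33)²/33 = 121/33 = 3.667
Sum = 4.89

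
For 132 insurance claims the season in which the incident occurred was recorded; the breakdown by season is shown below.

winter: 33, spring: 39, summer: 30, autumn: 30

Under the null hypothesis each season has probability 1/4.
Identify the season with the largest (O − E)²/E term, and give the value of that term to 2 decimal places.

Under H₀ each category has probability 1/4, so each expected count is 132/4 = 33.
χ² = (33−33)²/33 + (39−33)²/33 + (30−33)²/33 + (30−33)²/33
   = 0.000 + 1.091 + 0.273 + 0.273
The largest term is for spring: 1.09.

spring, 1.09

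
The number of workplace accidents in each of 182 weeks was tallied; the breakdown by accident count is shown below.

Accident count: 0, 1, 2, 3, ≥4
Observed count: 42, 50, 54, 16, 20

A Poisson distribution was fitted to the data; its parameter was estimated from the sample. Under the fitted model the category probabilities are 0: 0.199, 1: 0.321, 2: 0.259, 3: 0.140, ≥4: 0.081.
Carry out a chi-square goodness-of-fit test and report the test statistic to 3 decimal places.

Expected counts E_i = n·p_i: 182×0.199 = 36.218, 182×0.321 = 58.422, 182×0.259 = 47.138, 182×0.140 = 25.48, 182×0.081 = 14.742.
cat         O        E   (O−E)²/E
0          42   36.218     0.9231
1          50   58.422     1.2141
2          54   47.138     0.9989
3          16    25.48     3.5271
≥4         20   14.742     1.8754
Sum = 8.539

8.539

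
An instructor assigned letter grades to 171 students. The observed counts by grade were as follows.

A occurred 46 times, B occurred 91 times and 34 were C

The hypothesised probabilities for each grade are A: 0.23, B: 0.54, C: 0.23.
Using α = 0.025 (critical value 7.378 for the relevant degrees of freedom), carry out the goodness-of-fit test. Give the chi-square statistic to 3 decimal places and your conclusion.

1.873; do not reject

Expected counts E_i = n·p_i: 171×0.23 = 39.33, 171×0.54 = 92.34, 171×0.23 = 39.33.
A: (46 − 39.33)²/39.33 = 44.4889/39.33 = 1.1312
B: (91 − 92.34)²/92.34 = 1.7956/92.34 = 0.0194
C: (34 − 39.33)²/39.33 = 28.4089/39.33 = 0.7223
Sum = 1.873
df = 2. Since 1.873 < 7.378, we do not reject H₀.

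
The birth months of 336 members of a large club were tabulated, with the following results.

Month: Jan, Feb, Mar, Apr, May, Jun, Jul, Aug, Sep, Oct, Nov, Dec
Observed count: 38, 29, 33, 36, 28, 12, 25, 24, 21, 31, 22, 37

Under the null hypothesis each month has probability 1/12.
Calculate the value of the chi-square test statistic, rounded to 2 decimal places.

Under H₀ each category has probability 1/12, so each expected count is 336/12 = 28.
cat         O        E   (O−E)²/E
Jan        38       28      3.571
Feb        29       28      0.036
Mar        33       28      0.893
Apr        36       28      2.286
May        28       28      0.000
Jun        12       28      9.143
Jul        25       28      0.321
Aug        24       28      0.571
Sep        21       28      1.750
Oct        31       28      0.321
Nov        22       28      1.286
Dec        37       28      2.893
Sum = 23.07

23.07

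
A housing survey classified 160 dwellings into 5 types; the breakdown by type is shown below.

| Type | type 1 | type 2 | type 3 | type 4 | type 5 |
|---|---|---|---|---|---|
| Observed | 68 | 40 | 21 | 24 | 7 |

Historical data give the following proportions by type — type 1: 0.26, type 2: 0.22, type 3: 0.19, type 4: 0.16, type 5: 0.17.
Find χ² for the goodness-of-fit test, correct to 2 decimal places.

35.42

Expected counts E_i = n·p_i: 160×0.26 = 41.6, 160×0.22 = 35.2, 160×0.19 = 30.4, 160×0.16 = 25.6, 160×0.17 = 27.2.
cat         O        E   (O−E)²/E
type 1     68     41.6     16.754
type 2     40     35.2      0.655
type 3     21     30.4      2.907
type 4     24     25.6      0.100
type 5      7     27.2     15.001
Sum = 35.42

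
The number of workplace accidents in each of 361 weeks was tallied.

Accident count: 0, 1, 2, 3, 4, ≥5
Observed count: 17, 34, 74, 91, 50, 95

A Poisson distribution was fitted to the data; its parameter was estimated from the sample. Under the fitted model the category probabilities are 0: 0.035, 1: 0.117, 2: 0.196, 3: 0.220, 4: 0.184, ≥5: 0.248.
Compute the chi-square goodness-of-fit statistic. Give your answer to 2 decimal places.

Expected counts E_i = n·p_i: 361×0.035 = 12.635, 361×0.117 = 42.237, 361×0.196 = 70.756, 361×0.220 = 79.42, 361×0.184 = 66.424, 361×0.248 = 89.528.
χ² = (17−12.635)²/12.635 + (34−42.237)²/42.237 + (74−70.756)²/70.756 + (91−79.42)²/79.42 + (50−66.424)²/66.424 + (95−89.528)²/89.528
   = 1.508 + 1.606 + 0.149 + 1.688 + 4.061 + 0.334
Sum = 9.35

9.35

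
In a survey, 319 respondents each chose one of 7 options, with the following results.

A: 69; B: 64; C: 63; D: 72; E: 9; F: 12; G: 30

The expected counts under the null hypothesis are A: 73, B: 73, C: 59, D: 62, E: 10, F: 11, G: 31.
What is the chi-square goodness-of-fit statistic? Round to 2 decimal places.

3.44

χ² = (69−73)²/73 + (64−73)²/73 + (63−59)²/59 + (72−62)²/62 + (9−10)²/10 + (12−11)²/11 + (30−31)²/31
   = 0.219 + 1.110 + 0.271 + 1.613 + 0.100 + 0.091 + 0.032
Sum = 3.44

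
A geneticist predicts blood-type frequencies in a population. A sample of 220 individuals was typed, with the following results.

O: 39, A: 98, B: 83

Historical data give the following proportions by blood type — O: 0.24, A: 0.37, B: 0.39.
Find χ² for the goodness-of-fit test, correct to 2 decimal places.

7.08

Expected counts E_i = n·p_i: 220×0.24 = 52.8, 220×0.37 = 81.4, 220×0.39 = 85.8.
O: (39 − 52.8)²/52.8 = 190.44/52.8 = 3.607
A: (98 − 81.4)²/81.4 = 275.56/81.4 = 3.385
B: (83 − 85.8)²/85.8 = 7.84/85.8 = 0.091
Sum = 7.08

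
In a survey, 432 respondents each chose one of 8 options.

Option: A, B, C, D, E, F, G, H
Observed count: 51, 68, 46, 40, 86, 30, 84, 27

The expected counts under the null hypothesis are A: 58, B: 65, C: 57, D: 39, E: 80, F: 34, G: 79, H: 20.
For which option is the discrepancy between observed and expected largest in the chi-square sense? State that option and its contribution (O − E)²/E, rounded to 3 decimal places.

H, 2.450

cat         O        E   (O−E)²/E
A          51       58     0.8448
B          68       65     0.1385
C          46       57     2.1228
D          40       39     0.0256
E          86       80     0.4500
F          30       34     0.4706
G          84       79     0.3165
H          27       20     2.4500
The largest term is for H: 2.450.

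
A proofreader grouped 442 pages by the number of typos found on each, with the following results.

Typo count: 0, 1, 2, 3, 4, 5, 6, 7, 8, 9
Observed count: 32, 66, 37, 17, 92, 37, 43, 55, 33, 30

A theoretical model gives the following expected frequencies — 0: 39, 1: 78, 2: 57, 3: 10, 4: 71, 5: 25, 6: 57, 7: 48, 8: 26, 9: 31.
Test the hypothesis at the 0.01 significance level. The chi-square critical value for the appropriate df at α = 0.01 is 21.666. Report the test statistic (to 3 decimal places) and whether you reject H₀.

33.368; reject

cat         O        E   (O−E)²/E
0          32       39     1.2564
1          66       78     1.8462
2          37       57     7.0175
3          17       10     4.9000
4          92       71     6.2113
5          37       25     5.7600
6          43       57     3.4386
7          55       48     1.0208
8          33       26     1.8846
9          30       31     0.0323
Sum = 33.368
df = 9. Since 33.368 > 21.666, we reject H₀.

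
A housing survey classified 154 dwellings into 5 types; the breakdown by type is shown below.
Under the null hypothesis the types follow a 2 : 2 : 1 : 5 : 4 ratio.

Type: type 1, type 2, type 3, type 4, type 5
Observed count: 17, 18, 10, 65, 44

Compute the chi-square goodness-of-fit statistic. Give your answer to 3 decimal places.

Ratio total = 14. Expected counts: 154×2/14 = 22, 154×2/14 = 22, 154×1/14 = 11, 154×5/14 = 55, 154×4/14 = 44.
type 1: (17 − 22)²/22 = 25/22 = 1.1364
type 2: (18 − 22)²/22 = 16/22 = 0.7273
type 3: (10 − 11)²/11 = 1/11 = 0.0909
type 4: (65 − 55)²/55 = 100/55 = 1.8182
type 5: (44 − 44)²/44 = 0/44 = 0.0000
Sum = 3.773

3.773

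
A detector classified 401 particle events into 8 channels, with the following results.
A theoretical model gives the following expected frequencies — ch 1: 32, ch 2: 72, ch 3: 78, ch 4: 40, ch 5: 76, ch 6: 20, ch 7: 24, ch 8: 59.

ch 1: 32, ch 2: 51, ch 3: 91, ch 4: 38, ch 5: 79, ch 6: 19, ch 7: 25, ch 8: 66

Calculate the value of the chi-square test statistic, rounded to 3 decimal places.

9.432

χ² = (32−32)²/32 + (51−72)²/72 + (91−78)²/78 + (38−40)²/40 + (79−76)²/76 + (19−20)²/20 + (25−24)²/24 + (66−59)²/59
   = 0.0000 + 6.1250 + 2.1667 + 0.1000 + 0.1184 + 0.0500 + 0.0417 + 0.8305
Sum = 9.432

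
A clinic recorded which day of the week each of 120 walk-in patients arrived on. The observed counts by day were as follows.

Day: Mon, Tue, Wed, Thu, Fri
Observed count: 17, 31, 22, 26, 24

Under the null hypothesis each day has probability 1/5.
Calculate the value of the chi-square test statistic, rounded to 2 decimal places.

Expected count for each of the 5 categories: 120/5 = 24.
cat         O        E   (O−E)²/E
Mon        17       24      2.042
Tue        31       24      2.042
Wed        22       24      0.167
Thu        26       24      0.167
Fri        24       24      0.000
Sum = 4.42

4.42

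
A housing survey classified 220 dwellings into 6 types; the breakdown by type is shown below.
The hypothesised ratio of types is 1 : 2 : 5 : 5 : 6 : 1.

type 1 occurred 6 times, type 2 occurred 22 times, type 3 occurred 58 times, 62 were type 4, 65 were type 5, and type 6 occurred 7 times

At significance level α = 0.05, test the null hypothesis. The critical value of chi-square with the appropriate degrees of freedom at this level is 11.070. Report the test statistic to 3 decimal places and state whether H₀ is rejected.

Ratio total = 20. Expected counts: 220×1/20 = 11, 220×2/20 = 22, 220×5/20 = 55, 220×5/20 = 55, 220×6/20 = 66, 220×1/20 = 11.
χ² = (6−11)²/11 + (22−22)²/22 + (58−55)²/55 + (62−55)²/55 + (65−66)²/66 + (7−11)²/11
   = 2.2727 + 0.0000 + 0.1636 + 0.8909 + 0.0152 + 1.4545
Sum = 4.797
df = 5. Since 4.797 < 11.070, we do not reject H₀.

4.797; do not reject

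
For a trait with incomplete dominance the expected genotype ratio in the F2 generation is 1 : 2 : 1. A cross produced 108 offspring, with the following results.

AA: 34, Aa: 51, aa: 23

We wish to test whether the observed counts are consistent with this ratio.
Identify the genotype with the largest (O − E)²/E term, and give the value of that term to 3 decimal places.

AA, 1.815

Ratio total = 4. Expected counts: 108×1/4 = 27, 108×2/4 = 54, 108×1/4 = 27.
cat         O        E   (O−E)²/E
AA         34       27     1.8148
Aa         51       54     0.1667
aa         23       27     0.5926
The largest term is for AA: 1.815.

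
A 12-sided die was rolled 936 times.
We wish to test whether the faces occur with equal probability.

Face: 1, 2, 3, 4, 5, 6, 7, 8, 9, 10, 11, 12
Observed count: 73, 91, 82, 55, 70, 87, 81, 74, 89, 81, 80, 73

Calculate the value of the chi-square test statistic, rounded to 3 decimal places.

Under H₀ each category has probability 1/12, so each expected count is 936/12 = 78.
cat         O        E   (O−E)²/E
1          73       78     0.3205
2          91       78     2.1667
3          82       78     0.2051
4          55       78     6.7821
5          70       78     0.8205
6          87       78     1.0385
7          81       78     0.1154
8          74       78     0.2051
9          89       78     1.5513
10         81       78     0.1154
11         80       78     0.0513
12         73       78     0.3205
Sum = 13.692

13.692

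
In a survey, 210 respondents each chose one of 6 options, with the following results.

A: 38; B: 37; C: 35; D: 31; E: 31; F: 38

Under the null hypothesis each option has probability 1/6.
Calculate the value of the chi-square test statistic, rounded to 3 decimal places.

1.543

Under H₀ each category has probability 1/6, so each expected count is 210/6 = 35.
A: (38 − 35)²/35 = 9/35 = 0.2571
B: (37 − 35)²/35 = 4/35 = 0.1143
C: (35 − 35)²/35 = 0/35 = 0.0000
D: (31 − 35)²/35 = 16/35 = 0.4571
E: (31 − 35)²/35 = 16/35 = 0.4571
F: (38 − 35)²/35 = 9/35 = 0.2571
Sum = 1.543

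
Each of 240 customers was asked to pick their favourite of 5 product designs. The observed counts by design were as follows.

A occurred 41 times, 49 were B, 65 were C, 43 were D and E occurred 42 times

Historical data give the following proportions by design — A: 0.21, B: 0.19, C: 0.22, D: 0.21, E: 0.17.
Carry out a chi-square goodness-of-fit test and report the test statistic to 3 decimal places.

5.947

Expected counts E_i = n·p_i: 240×0.21 = 50.4, 240×0.19 = 45.6, 240×0.22 = 52.8, 240×0.21 = 50.4, 240×0.17 = 40.8.
cat         O        E   (O−E)²/E
A          41     50.4     1.7532
B          49     45.6     0.2535
C          65     52.8     2.8189
D          43     50.4     1.0865
E          42     40.8     0.0353
Sum = 5.947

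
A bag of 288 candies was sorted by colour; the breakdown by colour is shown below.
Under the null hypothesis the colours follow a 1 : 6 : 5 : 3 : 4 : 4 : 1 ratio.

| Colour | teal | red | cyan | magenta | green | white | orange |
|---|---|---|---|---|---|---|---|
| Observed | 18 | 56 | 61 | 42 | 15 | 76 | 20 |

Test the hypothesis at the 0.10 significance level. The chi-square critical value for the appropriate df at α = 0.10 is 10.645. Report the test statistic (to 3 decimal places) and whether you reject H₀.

51.926; reject

Ratio total = 24. Expected counts: 288×1/24 = 12, 288×6/24 = 72, 288×5/24 = 60, 288×3/24 = 36, 288×4/24 = 48, 288×4/24 = 48, 288×1/24 = 12.
cat          O        E   (O−E)²/E
teal        18       12     3.0000
red         56       72     3.5556
cyan        61       60     0.0167
magenta     42       36     1.0000
green       15       48    22.6875
white       76       48    16.3333
orange      20       12     5.3333
Sum = 51.926
df = 6. Since 51.926 > 10.645, we reject H₀.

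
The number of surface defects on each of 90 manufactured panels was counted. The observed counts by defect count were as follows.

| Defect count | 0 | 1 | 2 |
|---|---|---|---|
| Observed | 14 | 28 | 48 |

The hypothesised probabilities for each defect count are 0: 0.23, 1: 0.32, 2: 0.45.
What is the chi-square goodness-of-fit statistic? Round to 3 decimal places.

3.580

Expected counts E_i = n·p_i: 90×0.23 = 20.7, 90×0.32 = 28.8, 90×0.45 = 40.5.
0: (14 − 20.7)²/20.7 = 44.89/20.7 = 2.1686
1: (28 − 28.8)²/28.8 = 0.64/28.8 = 0.0222
2: (48 − 40.5)²/40.5 = 56.25/40.5 = 1.3889
Sum = 3.580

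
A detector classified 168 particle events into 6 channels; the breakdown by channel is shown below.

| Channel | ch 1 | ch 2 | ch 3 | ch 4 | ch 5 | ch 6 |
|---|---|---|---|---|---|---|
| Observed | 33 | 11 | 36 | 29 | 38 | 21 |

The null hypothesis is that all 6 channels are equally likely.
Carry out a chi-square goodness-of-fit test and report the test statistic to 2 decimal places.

18.86

Under H₀ each category has probability 1/6, so each expected count is 168/6 = 28.
cat         O        E   (O−E)²/E
ch 1       33       28      0.893
ch 2       11       28     10.321
ch 3       36       28      2.286
ch 4       29       28      0.036
ch 5       38       28      3.571
ch 6       21       28      1.750
Sum = 18.86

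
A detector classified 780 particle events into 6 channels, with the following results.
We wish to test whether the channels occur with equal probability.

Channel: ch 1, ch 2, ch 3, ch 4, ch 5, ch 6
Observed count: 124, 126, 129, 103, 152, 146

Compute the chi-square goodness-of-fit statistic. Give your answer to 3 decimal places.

Expected count for each of the 6 categories: 780/6 = 130.
ch 1: (124 − 130)²/130 = 36/130 = 0.2769
ch 2: (126 − 130)²/130 = 16/130 = 0.1231
ch 3: (129 − 130)²/130 = 1/130 = 0.0077
ch 4: (103 − 130)²/130 = 729/130 = 5.6077
ch 5: (152 − 130)²/130 = 484/130 = 3.7231
ch 6: (146 − 130)²/130 = 256/130 = 1.9692
Sum = 11.708

11.708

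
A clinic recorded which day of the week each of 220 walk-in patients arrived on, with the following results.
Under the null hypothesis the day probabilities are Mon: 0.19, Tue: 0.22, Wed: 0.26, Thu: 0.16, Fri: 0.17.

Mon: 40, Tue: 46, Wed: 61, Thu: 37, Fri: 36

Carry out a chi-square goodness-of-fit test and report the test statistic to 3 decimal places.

0.593

Expected counts E_i = n·p_i: 220×0.19 = 41.8, 220×0.22 = 48.4, 220×0.26 = 57.2, 220×0.16 = 35.2, 220×0.17 = 37.4.
Mon: (40 − 41.8)²/41.8 = 3.24/41.8 = 0.0775
Tue: (46 − 48.4)²/48.4 = 5.76/48.4 = 0.1190
Wed: (61 − 57.2)²/57.2 = 14.44/57.2 = 0.2524
Thu: (37 − 35.2)²/35.2 = 3.24/35.2 = 0.0920
Fri: (36 − 37.4)²/37.4 = 1.96/37.4 = 0.0524
Sum = 0.593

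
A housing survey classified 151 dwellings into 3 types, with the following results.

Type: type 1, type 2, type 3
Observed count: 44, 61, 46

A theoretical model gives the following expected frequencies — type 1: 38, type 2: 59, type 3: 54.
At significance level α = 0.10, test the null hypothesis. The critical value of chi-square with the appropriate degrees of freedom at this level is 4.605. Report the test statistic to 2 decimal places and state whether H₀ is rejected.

2.20; do not reject

cat         O        E   (O−E)²/E
type 1     44       38      0.947
type 2     61       59      0.068
type 3     46       54      1.185
Sum = 2.20
df = 2. Since 2.20 < 4.605, we do not reject H₀.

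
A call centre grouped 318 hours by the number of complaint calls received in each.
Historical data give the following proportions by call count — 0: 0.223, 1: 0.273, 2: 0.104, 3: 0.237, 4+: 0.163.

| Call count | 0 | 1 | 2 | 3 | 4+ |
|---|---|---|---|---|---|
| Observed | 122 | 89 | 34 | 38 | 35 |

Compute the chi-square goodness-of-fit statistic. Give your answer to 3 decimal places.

60.876

Expected counts E_i = n·p_i: 318×0.223 = 70.914, 318×0.273 = 86.814, 318×0.104 = 33.072, 318×0.237 = 75.366, 318×0.163 = 51.834.
cat         O        E   (O−E)²/E
0         122   70.914    36.8020
1          89   86.814     0.0550
2          34   33.072     0.0260
3          38   75.366    18.5258
4+         35   51.834     5.4671
Sum = 60.876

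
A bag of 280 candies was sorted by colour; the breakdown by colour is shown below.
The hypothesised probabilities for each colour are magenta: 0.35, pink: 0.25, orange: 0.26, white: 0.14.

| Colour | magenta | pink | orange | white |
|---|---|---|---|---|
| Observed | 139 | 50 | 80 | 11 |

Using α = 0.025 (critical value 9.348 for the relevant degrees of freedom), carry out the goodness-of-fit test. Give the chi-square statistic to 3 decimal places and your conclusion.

43.866; reject

Expected counts E_i = n·p_i: 280×0.35 = 98, 280×0.25 = 70, 280×0.26 = 72.8, 280×0.14 = 39.2.
magenta: (139 − 98)²/98 = 1681/98 = 17.1531
pink: (50 − 70)²/70 = 400/70 = 5.7143
orange: (80 − 72.8)²/72.8 = 51.84/72.8 = 0.7121
white: (11 − 39.2)²/39.2 = 795.24/39.2 = 20.2867
Sum = 43.866
df = 3. Since 43.866 > 9.348, we reject H₀.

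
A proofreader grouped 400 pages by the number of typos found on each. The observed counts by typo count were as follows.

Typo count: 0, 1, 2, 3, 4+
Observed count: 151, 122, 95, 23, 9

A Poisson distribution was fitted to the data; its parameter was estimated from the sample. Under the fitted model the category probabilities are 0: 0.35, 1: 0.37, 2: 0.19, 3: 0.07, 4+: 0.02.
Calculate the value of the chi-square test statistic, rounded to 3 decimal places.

Expected counts E_i = n·p_i: 400×0.35 = 140, 400×0.37 = 148, 400×0.19 = 76, 400×0.07 = 28, 400×0.02 = 8.
χ² = (151−140)²/140 + (122−148)²/148 + (95−76)²/76 + (23−28)²/28 + (9−8)²/8
   = 0.8643 + 4.5676 + 4.7500 + 0.8929 + 0.1250
Sum = 11.200

11.200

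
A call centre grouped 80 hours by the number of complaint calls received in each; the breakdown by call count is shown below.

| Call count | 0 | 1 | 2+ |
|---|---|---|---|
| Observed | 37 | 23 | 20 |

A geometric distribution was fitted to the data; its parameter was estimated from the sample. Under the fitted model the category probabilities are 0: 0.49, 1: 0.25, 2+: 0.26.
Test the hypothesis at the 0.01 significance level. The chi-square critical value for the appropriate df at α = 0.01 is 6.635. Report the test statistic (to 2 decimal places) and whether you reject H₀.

Expected counts E_i = n·p_i: 80×0.49 = 39.2, 80×0.25 = 20, 80×0.26 = 20.8.
0: (37 − 39.2)²/39.2 = 4.84/39.2 = 0.123
1: (23 − 20)²/20 = 9/20 = 0.450
2+: (20 − 20.8)²/20.8 = 0.64/20.8 = 0.031
Sum = 0.60
df = 1. Since 0.60 < 6.635, we do not reject H₀.

0.60; do not reject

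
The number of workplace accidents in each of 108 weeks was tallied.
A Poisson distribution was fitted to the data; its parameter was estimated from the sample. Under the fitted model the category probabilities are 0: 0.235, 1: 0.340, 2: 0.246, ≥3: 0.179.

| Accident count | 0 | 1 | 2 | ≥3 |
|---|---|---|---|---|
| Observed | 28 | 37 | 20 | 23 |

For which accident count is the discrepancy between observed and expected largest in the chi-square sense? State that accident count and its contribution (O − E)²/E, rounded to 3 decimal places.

Expected counts E_i = n·p_i: 108×0.235 = 25.38, 108×0.340 = 36.72, 108×0.246 = 26.568, 108×0.179 = 19.332.
cat         O        E   (O−E)²/E
0          28    25.38     0.2705
1          37    36.72     0.0021
2          20   26.568     1.6237
≥3         23   19.332     0.6960
The largest term is for 2: 1.624.

2, 1.624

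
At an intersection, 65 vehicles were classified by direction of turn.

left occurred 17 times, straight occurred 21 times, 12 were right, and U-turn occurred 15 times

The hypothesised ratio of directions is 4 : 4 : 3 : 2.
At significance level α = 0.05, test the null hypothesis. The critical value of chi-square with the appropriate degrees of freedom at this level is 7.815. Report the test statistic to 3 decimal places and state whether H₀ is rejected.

3.600; do not reject

Ratio total = 13. Expected counts: 65×4/13 = 20, 65×4/13 = 20, 65×3/13 = 15, 65×2/13 = 10.
χ² = (17−20)²/20 + (21−20)²/20 + (12−15)²/15 + (15−10)²/10
   = 0.4500 + 0.0500 + 0.6000 + 2.5000
Sum = 3.600
df = 3. Since 3.600 < 7.815, we do not reject H₀.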